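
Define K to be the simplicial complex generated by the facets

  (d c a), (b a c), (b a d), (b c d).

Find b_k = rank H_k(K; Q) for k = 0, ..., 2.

Order the vertices as a < b < c < d. Listing each simplex with vertices in this order, K has dimension 2 with simplices:

  0-simplices (4): a, b, c, d
  1-simplices (6): ab, ac, ad, bc, bd, cd
  2-simplices (4): abc, abd, acd, bcd

giving chain groups C_0 ≅ Z^4, C_1 ≅ Z^6, C_2 ≅ Z^4.

Boundary ∂_1: C_1 → C_0 is given by ∂[p,q] = [q] − [p].
The resulting 4×6 matrix has rank 3, and its Smith normal form has invariant factors (1,1,1).

∂_2: C_2 → C_1 acts by ∂[p,q,r] = [q,r] − [p,r] + [p,q]. For instance
  ∂abd = bd − ad + ab,
  ∂bcd = cd − bd + bc.
The 6×4 boundary matrix has rank 3 and Smith normal form diag(1,1,1).

Now H_k = ker ∂_k / im ∂_{k+1}, so:

  H_0: rank C_0 − rank ∂_1 = 4 − 3 = 1, and the invariant factors of ∂_1 are all 1, so H_0 = Z.
  H_1: rank ker ∂_1 − rank ∂_2 = (6 − 3) − 3 = 0, and the invariant factors of ∂_2 are all 1, so H_1 = 0.
  H_2: rank ker ∂_2 − rank ∂_3 = (4 − 3) − 0 = 1, and there is no ∂_3, so H_2 = Z.

(K is a triangulation of the 2-sphere S^2.)

Hence the Betti numbers are b_0 = 1, b_1 = 0, b_2 = 1.

b_0 = 1, b_1 = 0, b_2 = 1.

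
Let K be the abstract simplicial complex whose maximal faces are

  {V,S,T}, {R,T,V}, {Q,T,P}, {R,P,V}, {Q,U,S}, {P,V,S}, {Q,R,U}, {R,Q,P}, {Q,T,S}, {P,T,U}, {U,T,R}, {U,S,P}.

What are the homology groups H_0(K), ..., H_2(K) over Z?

K has 7 vertices, 18 edges, 12 triangles.
rank ∂_0 = 0, rank ∂_1 = 6 ⇒ b_0 = 7 − 0 − 6 = 1; all invariant factors of ∂_1 are 1 so no torsion. So H_0 = Z.
rank ∂_1 = 6, rank ∂_2 = 12 ⇒ b_1 = 18 − 6 − 12 = 0; ∂_2 has invariant factor(s) [2] giving torsion. So H_1 = Z/2.
rank ∂_2 = 12, rank ∂_3 = 0 ⇒ b_2 = 12 − 12 − 0 = 0. So H_2 = 0.

H_0 = Z,  H_1 = Z/2,  H_2 = 0.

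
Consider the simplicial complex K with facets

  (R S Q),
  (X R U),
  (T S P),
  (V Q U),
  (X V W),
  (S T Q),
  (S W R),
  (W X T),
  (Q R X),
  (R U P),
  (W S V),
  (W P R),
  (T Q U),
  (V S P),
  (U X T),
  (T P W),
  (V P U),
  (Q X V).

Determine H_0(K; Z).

H_0 ≅ Z.

K has 9 vertices, 27 edges, 18 triangles.
rank ∂_0 = 0, rank ∂_1 = 8 ⇒ b_0 = 9 − 0 − 8 = 1; all invariant factors of ∂_1 are 1 so no torsion. So H_0 = Z.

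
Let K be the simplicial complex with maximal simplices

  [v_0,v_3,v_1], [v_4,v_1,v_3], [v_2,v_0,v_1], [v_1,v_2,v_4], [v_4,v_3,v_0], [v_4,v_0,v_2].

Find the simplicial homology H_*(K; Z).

Order the vertices as v_0 < v_1 < v_2 < v_3 < v_4. Listing each simplex with vertices in this order, K has dimension 2 with simplices:

  0-simplices (5): [v_0], [v_1], [v_2], [v_3], [v_4]
  1-simplices (9): [v_0,v_1], [v_0,v_2], [v_0,v_3], [v_0,v_4], [v_1,v_2], [v_1,v_3], [v_1,v_4], [v_2,v_4], [v_3,v_4]
  2-simplices (6): [v_0,v_1,v_2], [v_0,v_1,v_3], [v_0,v_2,v_4], [v_0,v_3,v_4], [v_1,v_2,v_4], [v_1,v_3,v_4]

giving chain groups C_0 ≅ Z^5, C_1 ≅ Z^9, C_2 ≅ Z^6.

The boundary map ∂_1: C_1 → C_0 sends each edge [p,q] (with p < q) to q − p.
The resulting 5×9 matrix has rank 4, and its Smith normal form has invariant factors (1,1,1,1).

Boundary ∂_2: C_2 → C_1 maps a triangle to the signed sum of its edges. For instance
  ∂[v_0,v_2,v_4] = [v_2,v_4] − [v_0,v_4] + [v_0,v_2],
  ∂[v_1,v_2,v_4] = [v_2,v_4] − [v_1,v_4] + [v_1,v_2].
As a 9×6 matrix over Z this has rank 5, with invariant factors (1,1,1,1,1).

Reading off H_k = ker ∂_k / im ∂_{k+1}:

  H_0: rank C_0 − rank ∂_1 = 5 − 4 = 1, and the invariant factors of ∂_1 are all 1, so H_0 ≅ Z.
  H_1: rank ker ∂_1 − rank ∂_2 = (9 − 4) − 5 = 0, and the invariant factors of ∂_2 are all 1, so H_1 ≅ 0.
  H_2: rank ker ∂_2 − rank ∂_3 = (6 − 5) − 0 = 1, and there is no ∂_3, so H_2 ≅ Z.

H_0 = Z,  H_1 = 0,  H_2 = Z.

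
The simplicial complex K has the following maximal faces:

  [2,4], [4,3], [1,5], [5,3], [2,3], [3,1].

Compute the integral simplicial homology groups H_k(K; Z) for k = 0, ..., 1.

Take the total order 1 < 2 < 3 < 4 < 5 on the vertex set. Then K (dimension 1) consists of the simplices:

  0-simplices (5): [1], [2], [3], [4], [5]
  1-simplices (6): [1,3], [1,5], [2,3], [2,4], [3,4], [3,5]

giving chain groups C_0 ≅ Z^5, C_1 ≅ Z^6.

Boundary ∂_1: C_1 → C_0 maps an edge to its endpoints' difference, ∂[p,q] = q − p.
The resulting 5×6 matrix has rank 4, and its Smith normal form has invariant factors (1,1,1,1).

Computing H_k = (kernel of ∂_k) / (image of ∂_{k+1}):

  H_0: rank C_0 − rank ∂_1 = 5 − 4 = 1, and the invariant factors of ∂_1 are all 1, so H_0 ≅ Z.
  H_1: rank ker ∂_1 − rank ∂_2 = (6 − 4) − 0 = 2, and there is no ∂_2, so H_1 ≅ Z^2.

H_0 ≅ Z,  H_1 ≅ Z^2.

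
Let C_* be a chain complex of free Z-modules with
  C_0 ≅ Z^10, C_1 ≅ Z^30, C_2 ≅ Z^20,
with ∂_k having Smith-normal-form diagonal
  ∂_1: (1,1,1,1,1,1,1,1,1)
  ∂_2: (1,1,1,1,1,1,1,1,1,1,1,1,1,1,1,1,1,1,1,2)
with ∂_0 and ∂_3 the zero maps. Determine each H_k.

H_0: b_0 = 10 − 0 − 9 = 1; torsion from ∂_1 factors > 1: none. So H_0 = Z.
H_1: b_1 = 30 − 9 − 20 = 1; torsion from ∂_2 factors > 1: [2]. So H_1 = Z ⊕ Z/2.
H_2: b_2 = 20 − 20 − 0 = 0; torsion from ∂_3 factors > 1: none. So H_2 = 0.

H_0 = Z,  H_1 = Z ⊕ Z/2,  H_2 = 0.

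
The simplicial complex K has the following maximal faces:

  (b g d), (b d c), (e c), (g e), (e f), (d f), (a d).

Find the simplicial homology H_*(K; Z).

H_0 ≅ Z,  H_1 ≅ Z^2,  H_2 = 0.

K has 7 vertices, 10 edges, 2 triangles.
rank ∂_0 = 0, rank ∂_1 = 6 ⇒ b_0 = 7 − 0 − 6 = 1; all invariant factors of ∂_1 are 1 so no torsion. So H_0 = Z.
rank ∂_1 = 6, rank ∂_2 = 2 ⇒ b_1 = 10 − 6 − 2 = 2; all invariant factors of ∂_2 are 1 so no torsion. So H_1 = Z^2.
rank ∂_2 = 2, rank ∂_3 = 0 ⇒ b_2 = 2 − 2 − 0 = 0. So H_2 = 0.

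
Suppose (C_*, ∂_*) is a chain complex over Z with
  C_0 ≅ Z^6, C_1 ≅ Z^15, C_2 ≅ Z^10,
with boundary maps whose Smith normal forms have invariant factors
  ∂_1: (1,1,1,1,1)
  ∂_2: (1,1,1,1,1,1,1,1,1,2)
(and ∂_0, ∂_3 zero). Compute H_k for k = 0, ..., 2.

H_0: b_0 = 6 − 0 − 5 = 1; torsion from ∂_1 factors > 1: none. So H_0 = Z.
H_1: b_1 = 15 − 5 − 10 = 0; torsion from ∂_2 factors > 1: [2]. So H_1 = Z/2Z.
H_2: b_2 = 10 − 10 − 0 = 0; torsion from ∂_3 factors > 1: none. So H_2 = 0.

H_0 = Z,  H_1 = Z/2Z,  H_2 = 0.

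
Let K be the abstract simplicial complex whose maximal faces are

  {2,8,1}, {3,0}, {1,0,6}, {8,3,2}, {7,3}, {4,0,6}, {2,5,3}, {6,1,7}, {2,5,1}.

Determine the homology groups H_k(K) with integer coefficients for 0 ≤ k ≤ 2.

Fix the vertex order 0 < 1 < 2 < 3 < 4 < 5 < 6 < 7 < 8 and write every simplex with vertices in increasing order. Then dim K = 2 and the simplices of K are:

  0-simplices (9): [0], [1], [2], [3], [4], [5], [6], [7], [8]
  1-simplices (17): [0,1], [0,3], [0,4], [0,6], [1,2], [1,5], [1,6], [1,7], [1,8], [2,3], [2,5], [2,8], [3,5], [3,7], [3,8], [4,6], [6,7]
  2-simplices (7): [0,1,6], [0,4,6], [1,2,5], [1,2,8], [1,6,7], [2,3,5], [2,3,8]

so the chain groups are C_0 ≅ Z^9, C_1 ≅ Z^17, C_2 ≅ Z^7.

Boundary ∂_1: C_1 → C_0 sends each edge [p,q] (with p < q) to q − p.
The resulting 9×17 matrix has rank 8, and its Smith normal form has invariant factors (1,1,1,1,1,1,1,1).

The boundary map ∂_2: C_2 → C_1 maps a triangle to the signed sum of its edges. For instance
  ∂[2,3,8] = [3,8] − [2,8] + [2,3],
  ∂[1,6,7] = [6,7] − [1,7] + [1,6].
As a 17×7 matrix over Z this has rank 7, with invariant factors (1,1,1,1,1,1,1).

From H_k ≅ ker(∂_k) / im(∂_{k+1}) we obtain:

  H_0: rank C_0 − rank ∂_1 = 9 − 8 = 1, and the invariant factors of ∂_1 are all 1, so H_0 ≅ Z.
  H_1: rank ker ∂_1 − rank ∂_2 = (17 − 8) − 7 = 2, and the invariant factors of ∂_2 are all 1, so H_1 ≅ Z^2.
  H_2: rank ker ∂_2 − rank ∂_3 = (7 − 7) − 0 = 0, and there is no ∂_3, so H_2 ≅ 0.

As a check, the Euler characteristic is 9 − 17 + 7 = -1, which agrees with 1 − 2 + 0 = -1.

H_0 ≅ Z,  H_1 ≅ Z^2,  H_2 = 0.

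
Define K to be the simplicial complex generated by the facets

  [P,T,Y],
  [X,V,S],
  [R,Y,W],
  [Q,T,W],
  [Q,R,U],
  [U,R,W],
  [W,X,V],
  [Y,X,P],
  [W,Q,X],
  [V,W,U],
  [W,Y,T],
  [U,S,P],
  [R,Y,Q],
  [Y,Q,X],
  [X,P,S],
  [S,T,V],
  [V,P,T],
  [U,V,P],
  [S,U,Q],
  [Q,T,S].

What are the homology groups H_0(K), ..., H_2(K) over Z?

We work with the vertex ordering P < Q < R < S < T < U < V < W < X < Y. The simplices of K, each written with vertices in increasing order, are:

  0-simplices (10): P, Q, R, S, T, U, V, W, X, Y
  1-simplices (30): PS, PT, PU, PV, PX, PY, QR, QS, QT, QU, QW, QX, QY, RU, RW, RY, ST, SU, SV, SX, TV, TW, TY, UV, UW, VW, VX, WX, WY, XY
  2-simplices (20): PSU, PSX, PTV, PTY, PUV, PXY, QRU, QRY, QST, QSU, QTW, QWX, QXY, RUW, RWY, STV, SVX, TWY, UVW, VWX

giving chain groups C_0 ≅ Z^10, C_1 ≅ Z^30, C_2 ≅ Z^20.

The boundary map ∂_1: C_1 → C_0 maps an edge to its endpoints' difference, ∂[p,q] = q − p. For instance
  ∂WY = Y − W.
The 10×30 boundary matrix has rank 9 and Smith normal form diag(1,1,1,1,1,1,1,1,1).

∂_2: C_2 → C_1 maps a triangle to the signed sum of its edges. For instance
  ∂QRU = RU − QU + QR,
  ∂PSU = SU − PU + PS.
This gives a 30×20 integer matrix of rank 20; reducing to Smith normal form yields diagonal entries (1,1,1,1,1,1,1,1,1,1,1,1,1,1,1,1,1,1,1,2).

From H_k ≅ ker(∂_k) / im(∂_{k+1}) we obtain:

  H_0: rank C_0 − rank ∂_1 = 10 − 9 = 1, and the invariant factors of ∂_1 are all 1, so H_0 = Z.
  H_1: rank ker ∂_1 − rank ∂_2 = (30 − 9) − 20 = 1, and ∂_2 has invariant factor 2 > 1, so H_1 = Z ⊕ Z/2.
  H_2: rank ker ∂_2 − rank ∂_3 = (20 − 20) − 0 = 0, and there is no ∂_3, so H_2 = 0.

(K is a triangulation of the Klein bottle.)

H_0 = Z,  H_1 = Z ⊕ Z/2,  H_2 = 0.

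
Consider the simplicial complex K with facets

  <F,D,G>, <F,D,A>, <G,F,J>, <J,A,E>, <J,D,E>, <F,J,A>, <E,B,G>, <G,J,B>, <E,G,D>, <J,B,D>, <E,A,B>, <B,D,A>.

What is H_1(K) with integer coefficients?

H_1 = Z/2Z.

Order the vertices as A < B < D < E < F < G < J. Listing each simplex with vertices in this order, K has dimension 2 with simplices:

  0-simplices (7): A, B, D, E, F, G, J
  1-simplices (18): AB, AD, AE, AF, AJ, BD, BE, BG, BJ, DE, DF, DG, DJ, EG, EJ, FG, FJ, GJ
  2-simplices (12): ABD, ABE, ADF, AEJ, AFJ, BDJ, BEG, BGJ, DEG, DEJ, DFG, FGJ

giving chain groups C_0 ≅ Z^7, C_1 ≅ Z^18, C_2 ≅ Z^12.

Boundary ∂_1: C_1 → C_0 maps an edge to its endpoints' difference, ∂[p,q] = q − p. For instance
  ∂BG = G − B.
As a 7×18 matrix over Z this has rank 6, with invariant factors (1,1,1,1,1,1).

∂_2: C_2 → C_1 acts by ∂[p,q,r] = [q,r] − [p,r] + [p,q]. For instance
  ∂ABD = BD − AD + AB,
  ∂AFJ = FJ − AJ + AF.
As a 18×12 matrix over Z this has rank 12, with invariant factors (1,1,1,1,1,1,1,1,1,1,1,2).

Now H_k = ker ∂_k / im ∂_{k+1}, so:

  H_1: rank ker ∂_1 − rank ∂_2 = (18 − 6) − 12 = 0, and ∂_2 has invariant factor 2 > 1, so H_1 = Z/2Z.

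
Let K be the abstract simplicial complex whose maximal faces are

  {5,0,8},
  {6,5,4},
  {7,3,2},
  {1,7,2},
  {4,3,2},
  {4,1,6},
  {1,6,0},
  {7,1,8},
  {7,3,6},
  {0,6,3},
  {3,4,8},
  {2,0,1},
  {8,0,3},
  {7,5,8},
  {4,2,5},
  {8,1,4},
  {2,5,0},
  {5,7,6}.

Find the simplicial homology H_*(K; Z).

H_0 ≅ Z,  H_1 ≅ Z^2,  H_2 ≅ Z.

K has 9 vertices, 27 edges, 18 triangles.
rank ∂_0 = 0, rank ∂_1 = 8 ⇒ b_0 = 9 − 0 − 8 = 1; all invariant factors of ∂_1 are 1 so no torsion. So H_0 = Z.
rank ∂_1 = 8, rank ∂_2 = 17 ⇒ b_1 = 27 − 8 − 17 = 2; all invariant factors of ∂_2 are 1 so no torsion. So H_1 = Z^2.
rank ∂_2 = 17, rank ∂_3 = 0 ⇒ b_2 = 18 − 17 − 0 = 1. So H_2 = Z.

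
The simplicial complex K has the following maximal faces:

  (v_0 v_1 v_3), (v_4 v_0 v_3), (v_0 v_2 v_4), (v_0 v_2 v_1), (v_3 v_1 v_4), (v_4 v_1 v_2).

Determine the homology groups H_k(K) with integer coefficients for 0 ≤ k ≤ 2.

K has 5 vertices, 9 edges, 6 triangles.
rank ∂_0 = 0, rank ∂_1 = 4 ⇒ b_0 = 5 − 0 − 4 = 1; all invariant factors of ∂_1 are 1 so no torsion. So H_0 ≅ Z.
rank ∂_1 = 4, rank ∂_2 = 5 ⇒ b_1 = 9 − 4 − 5 = 0; all invariant factors of ∂_2 are 1 so no torsion. So H_1 ≅ 0.
rank ∂_2 = 5, rank ∂_3 = 0 ⇒ b_2 = 6 − 5 − 0 = 1. So H_2 ≅ Z.

H_0 ≅ Z,  H_1 = 0,  H_2 ≅ Z.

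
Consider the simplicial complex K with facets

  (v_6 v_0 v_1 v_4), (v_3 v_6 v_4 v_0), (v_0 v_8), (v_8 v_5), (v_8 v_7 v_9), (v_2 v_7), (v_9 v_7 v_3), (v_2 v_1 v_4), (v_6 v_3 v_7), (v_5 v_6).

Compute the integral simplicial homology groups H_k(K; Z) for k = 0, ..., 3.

Order the vertices as v_0 < v_1 < v_2 < v_3 < v_4 < v_5 < v_6 < v_7 < v_8 < v_9. Listing each simplex with vertices in this order, K has dimension 3 with simplices:

  0-simplices (10): [v_0], [v_1], [v_2], [v_3], [v_4], [v_5], [v_6], [v_7], [v_8], [v_9]
  1-simplices (21): (21 of them)
  2-simplices (11): (11 of them)
  3-simplices (2): [v_0,v_1,v_4,v_6], [v_0,v_3,v_4,v_6]

giving chain groups C_0 ≅ Z^10, C_1 ≅ Z^21, C_2 ≅ Z^11, C_3 ≅ Z^2.

Boundary ∂_1: C_1 → C_0 is given by ∂[p,q] = [q] − [p]. For instance
  ∂[v_6,v_7] = [v_7] − [v_6].
As a 10×21 matrix over Z this has rank 9, with invariant factors (1,1,1,1,1,1,1,1,1).

Boundary ∂_2: C_2 → C_1 sends each 2-simplex [p,q,r] to [q,r] − [p,r] + [p,q]. For instance
  ∂[v_0,v_1,v_6] = [v_1,v_6] − [v_0,v_6] + [v_0,v_1],
  ∂[v_7,v_8,v_9] = [v_8,v_9] − [v_7,v_9] + [v_7,v_8].
This gives a 21×11 integer matrix of rank 9; reducing to Smith normal form yields diagonal entries (1,1,1,1,1,1,1,1,1).

The boundary map ∂_3: C_3 → C_2 sends each 3-simplex σ to the alternating sum Σ_i (−1)^i (σ with its i-th vertex removed). For instance
  ∂[v_0,v_3,v_4,v_6] = [v_3,v_4,v_6] − [v_0,v_4,v_6] + [v_0,v_3,v_6] − [v_0,v_3,v_4],
  ∂[v_0,v_1,v_4,v_6] = [v_1,v_4,v_6] − [v_0,v_4,v_6] + [v_0,v_1,v_6] − [v_0,v_1,v_4].
As a 11×2 matrix over Z this has rank 2, with invariant factors (1,1).

Computing H_k = (kernel of ∂_k) / (image of ∂_{k+1}):

  H_0: rank C_0 − rank ∂_1 = 10 − 9 = 1, and the invariant factors of ∂_1 are all 1, so H_0 = Z.
  H_1: rank ker ∂_1 − rank ∂_2 = (21 − 9) − 9 = 3, and the invariant factors of ∂_2 are all 1, so H_1 = Z^3.
  H_2: rank ker ∂_2 − rank ∂_3 = (11 − 9) − 2 = 0, and the invariant factors of ∂_3 are all 1, so H_2 = 0.
  H_3: rank ker ∂_3 − rank ∂_4 = (2 − 2) − 0 = 0, and there is no ∂_4, so H_3 = 0.

H_0 ≅ Z,  H_1 ≅ Z^3,  H_2 = 0,  H_3 = 0.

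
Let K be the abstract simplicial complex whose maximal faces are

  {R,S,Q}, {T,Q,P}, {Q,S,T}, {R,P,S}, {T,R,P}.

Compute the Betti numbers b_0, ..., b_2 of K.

Take the total order P < Q < R < S < T on the vertex set. Then K (dimension 2) consists of the simplices:

  0-simplices (5): P, Q, R, S, T
  1-simplices (10): PQ, PR, PS, PT, QR, QS, QT, RS, RT, ST
  2-simplices (5): PQT, PRS, PRT, QRS, QST

so the chain groups are C_0 ≅ Z^5, C_1 ≅ Z^10, C_2 ≅ Z^5.

∂_1: C_1 → C_0 is given by ∂[p,q] = [q] − [p].
This gives a 5×10 integer matrix of rank 4; reducing to Smith normal form yields diagonal entries (1,1,1,1).

Boundary ∂_2: C_2 → C_1 maps a triangle to the signed sum of its edges. For instance
  ∂QST = ST − QT + QS,
  ∂PRS = RS − PS + PR.
The 10×5 boundary matrix has rank 5 and Smith normal form diag(1,1,1,1,1).

Reading off H_k = ker ∂_k / im ∂_{k+1}:

  H_0: rank C_0 − rank ∂_1 = 5 − 4 = 1, and the invariant factors of ∂_1 are all 1, so H_0 = Z.
  H_1: rank ker ∂_1 − rank ∂_2 = (10 − 4) − 5 = 1, and the invariant factors of ∂_2 are all 1, so H_1 = Z.
  H_2: rank ker ∂_2 − rank ∂_3 = (5 − 5) − 0 = 0, and there is no ∂_3, so H_2 = 0.

As a check, the Euler characteristic is 5 − 10 + 5 = 0, which agrees with 1 − 1 + 0 = 0.

Hence the Betti numbers are b_0 = 1, b_1 = 1, b_2 = 0.

b_0 = 1, b_1 = 1, b_2 = 0.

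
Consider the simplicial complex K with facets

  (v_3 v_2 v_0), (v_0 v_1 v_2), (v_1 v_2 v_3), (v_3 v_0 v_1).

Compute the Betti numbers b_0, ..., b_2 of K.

b_0 = 1, b_1 = 0, b_2 = 1.

K has 4 vertices, 6 edges, 4 triangles.
rank ∂_0 = 0, rank ∂_1 = 3 ⇒ b_0 = 4 − 0 − 3 = 1; all invariant factors of ∂_1 are 1 so no torsion. So H_0 = Z.
rank ∂_1 = 3, rank ∂_2 = 3 ⇒ b_1 = 6 − 3 − 3 = 0; all invariant factors of ∂_2 are 1 so no torsion. So H_1 = 0.
rank ∂_2 = 3, rank ∂_3 = 0 ⇒ b_2 = 4 − 3 − 0 = 1. So H_2 = Z.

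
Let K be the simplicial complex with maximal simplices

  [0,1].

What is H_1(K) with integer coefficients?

H_1 = 0.

Take the total order 0 < 1 on the vertex set. Then K (dimension 1) consists of the simplices:

  0-simplices (2): [0], [1]
  1-simplices (1): [0,1]

Hence C_0 ≅ Z^2, C_1 ≅ Z^1.

∂_1: C_1 → C_0 is given by ∂[p,q] = [q] − [p].
This gives a 2×1 integer matrix of rank 1; reducing to Smith normal form yields diagonal entries (1).

From H_k ≅ ker(∂_k) / im(∂_{k+1}) we obtain:

  H_1: rank ker ∂_1 − rank ∂_2 = (1 − 1) − 0 = 0, and there is no ∂_2, so H_1 ≅ 0.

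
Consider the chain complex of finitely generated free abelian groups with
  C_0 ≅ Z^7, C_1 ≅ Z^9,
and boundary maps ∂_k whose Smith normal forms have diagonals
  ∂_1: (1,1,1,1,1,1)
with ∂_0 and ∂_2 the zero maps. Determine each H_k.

H_0 ≅ Z,  H_1 ≅ Z^3.

H_0: b_0 = 7 − 0 − 6 = 1; torsion from ∂_1 factors > 1: none. So H_0 ≅ Z.
H_1: b_1 = 9 − 6 − 0 = 3; torsion from ∂_2 factors > 1: none. So H_1 ≅ Z^3.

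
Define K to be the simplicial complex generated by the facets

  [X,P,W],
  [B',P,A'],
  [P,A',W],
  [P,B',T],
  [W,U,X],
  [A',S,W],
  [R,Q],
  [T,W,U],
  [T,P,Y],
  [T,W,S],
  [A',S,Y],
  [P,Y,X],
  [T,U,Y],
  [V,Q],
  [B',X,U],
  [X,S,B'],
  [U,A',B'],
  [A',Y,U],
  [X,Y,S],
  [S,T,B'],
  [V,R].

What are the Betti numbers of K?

b_0 = 2, b_1 = 3, b_2 = 1.

Fix the vertex order P < Q < R < S < T < U < V < W < X < Y < A' < B' and write every simplex with vertices in increasing order. Then dim K = 2 and the simplices of K are:

  0-simplices (12): [P], [Q], [R], [S], [T], [U], [V], [W], [X], [Y], [A'], [B']
  1-simplices (30): (30 of them)
  2-simplices (18): (18 of them)

giving chain groups C_0 ≅ Z^12, C_1 ≅ Z^30, C_2 ≅ Z^18.

∂_1: C_1 → C_0 sends each edge [p,q] (with p < q) to q − p. For instance
  ∂[S,T] = [T] − [S].
The 12×30 boundary matrix has rank 10 and Smith normal form diag(1,1,1,1,1,1,1,1,1,1).

Boundary ∂_2: C_2 → C_1 maps a triangle to the signed sum of its edges. For instance
  ∂[T,U,W] = [U,W] − [T,W] + [T,U],
  ∂[S,X,Y] = [X,Y] − [S,Y] + [S,X].
The 30×18 boundary matrix has rank 17 and Smith normal form diag(1,1,1,1,1,1,1,1,1,1,1,1,1,1,1,1,1).

Computing H_k = (kernel of ∂_k) / (image of ∂_{k+1}):

  H_0: rank C_0 − rank ∂_1 = 12 − 10 = 2, and the invariant factors of ∂_1 are all 1, so H_0 ≅ Z^2.
  H_1: rank ker ∂_1 − rank ∂_2 = (30 − 10) − 17 = 3, and the invariant factors of ∂_2 are all 1, so H_1 ≅ Z^3.
  H_2: rank ker ∂_2 − rank ∂_3 = (18 − 17) − 0 = 1, and there is no ∂_3, so H_2 ≅ Z.

Hence the Betti numbers are b_0 = 2, b_1 = 3, b_2 = 1.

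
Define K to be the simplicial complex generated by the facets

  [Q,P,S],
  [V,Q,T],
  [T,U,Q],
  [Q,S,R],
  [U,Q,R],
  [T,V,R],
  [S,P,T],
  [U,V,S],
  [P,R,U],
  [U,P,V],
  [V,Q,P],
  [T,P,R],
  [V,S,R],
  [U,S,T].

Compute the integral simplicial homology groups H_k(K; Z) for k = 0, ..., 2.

Order the vertices as P < Q < R < S < T < U < V. Listing each simplex with vertices in this order, K has dimension 2 with simplices:

  0-simplices (7): P, Q, R, S, T, U, V
  1-simplices (21): PQ, PR, PS, PT, PU, PV, QR, QS, QT, QU, QV, RS, RT, RU, RV, ST, SU, SV, TU, TV, UV
  2-simplices (14): PQS, PQV, PRT, PRU, PST, PUV, QRS, QRU, QTU, QTV, RSV, RTV, STU, SUV

Hence C_0 ≅ Z^7, C_1 ≅ Z^21, C_2 ≅ Z^14.

∂_1: C_1 → C_0 sends each edge [p,q] (with p < q) to q − p. For instance
  ∂QS = S − Q.
The 7×21 boundary matrix has rank 6 and Smith normal form diag(1,1,1,1,1,1).

Boundary ∂_2: C_2 → C_1 sends each 2-simplex [p,q,r] to [q,r] − [p,r] + [p,q]. For instance
  ∂RTV = TV − RV + RT,
  ∂PUV = UV − PV + PU.
The resulting 21×14 matrix has rank 13, and its Smith normal form has invariant factors (1,1,1,1,1,1,1,1,1,1,1,1,1).

Reading off H_k = ker ∂_k / im ∂_{k+1}:

  H_0: rank C_0 − rank ∂_1 = 7 − 6 = 1, and the invariant factors of ∂_1 are all 1, so H_0 ≅ Z.
  H_1: rank ker ∂_1 − rank ∂_2 = (21 − 6) − 13 = 2, and the invariant factors of ∂_2 are all 1, so H_1 ≅ Z^2.
  H_2: rank ker ∂_2 − rank ∂_3 = (14 − 13) − 0 = 1, and there is no ∂_3, so H_2 ≅ Z.

As a check, the Euler characteristic is 7 − 21 + 14 = 0, which agrees with 1 − 2 + 1 = 0.

H_0 = Z,  H_1 = Z^2,  H_2 = Z.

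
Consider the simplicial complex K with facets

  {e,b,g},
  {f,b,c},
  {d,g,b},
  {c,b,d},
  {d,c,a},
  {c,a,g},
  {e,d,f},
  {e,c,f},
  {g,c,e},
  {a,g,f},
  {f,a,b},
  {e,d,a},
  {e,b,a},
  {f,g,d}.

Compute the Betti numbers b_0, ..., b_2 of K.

K has 7 vertices, 21 edges, 14 triangles.
rank ∂_0 = 0, rank ∂_1 = 6 ⇒ b_0 = 7 − 0 − 6 = 1; all invariant factors of ∂_1 are 1 so no torsion. So H_0 ≅ Z.
rank ∂_1 = 6, rank ∂_2 = 13 ⇒ b_1 = 21 − 6 − 13 = 2; all invariant factors of ∂_2 are 1 so no torsion. So H_1 ≅ Z^2.
rank ∂_2 = 13, rank ∂_3 = 0 ⇒ b_2 = 14 − 13 − 0 = 1. So H_2 ≅ Z.

b_0 = 1, b_1 = 2, b_2 = 1.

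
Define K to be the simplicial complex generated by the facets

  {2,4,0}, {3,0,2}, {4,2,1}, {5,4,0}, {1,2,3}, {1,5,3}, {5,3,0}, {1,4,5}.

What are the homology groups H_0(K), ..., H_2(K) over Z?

K has 6 vertices, 12 edges, 8 triangles.
rank ∂_0 = 0, rank ∂_1 = 5 ⇒ b_0 = 6 − 0 − 5 = 1; all invariant factors of ∂_1 are 1 so no torsion. So H_0 = Z.
rank ∂_1 = 5, rank ∂_2 = 7 ⇒ b_1 = 12 − 5 − 7 = 0; all invariant factors of ∂_2 are 1 so no torsion. So H_1 = 0.
rank ∂_2 = 7, rank ∂_3 = 0 ⇒ b_2 = 8 − 7 − 0 = 1. So H_2 = Z.

H_0 = Z,  H_1 = 0,  H_2 = Z.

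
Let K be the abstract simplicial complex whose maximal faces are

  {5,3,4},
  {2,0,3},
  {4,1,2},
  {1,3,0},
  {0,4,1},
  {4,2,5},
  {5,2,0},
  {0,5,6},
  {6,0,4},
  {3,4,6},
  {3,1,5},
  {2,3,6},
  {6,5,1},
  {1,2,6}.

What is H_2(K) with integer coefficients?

Order the vertices as 0 < 1 < 2 < 3 < 4 < 5 < 6. Listing each simplex with vertices in this order, K has dimension 2 with simplices:

  0-simplices (7): [0], [1], [2], [3], [4], [5], [6]
  1-simplices (21): [0,1], [0,2], [0,3], [0,4], [0,5], [0,6], [1,2], [1,3], [1,4], [1,5], [1,6], [2,3], [2,4], [2,5], [2,6], [3,4], [3,5], [3,6], [4,5], [4,6], [5,6]
  2-simplices (14): [0,1,3], [0,1,4], [0,2,3], [0,2,5], [0,4,6], [0,5,6], [1,2,4], [1,2,6], [1,3,5], [1,5,6], [2,3,6], [2,4,5], [3,4,5], [3,4,6]

so the chain groups are C_0 ≅ Z^7, C_1 ≅ Z^21, C_2 ≅ Z^14.

The boundary map ∂_1: C_1 → C_0 sends each edge [p,q] (with p < q) to q − p.
The resulting 7×21 matrix has rank 6, and its Smith normal form has invariant factors (1,1,1,1,1,1).

Boundary ∂_2: C_2 → C_1 maps a triangle to the signed sum of its edges. For instance
  ∂[0,1,4] = [1,4] − [0,4] + [0,1],
  ∂[0,1,3] = [1,3] − [0,3] + [0,1].
As a 21×14 matrix over Z this has rank 13, with invariant factors (1,1,1,1,1,1,1,1,1,1,1,1,1).

From H_k ≅ ker(∂_k) / im(∂_{k+1}) we obtain:

  H_2: rank ker ∂_2 − rank ∂_3 = (14 − 13) − 0 = 1, and there is no ∂_3, so H_2 ≅ Z.

(K is a triangulation of the torus T^2.)

H_2 = Z.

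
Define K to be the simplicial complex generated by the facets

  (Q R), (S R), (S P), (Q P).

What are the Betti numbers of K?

K has 4 vertices, 4 edges.
rank ∂_0 = 0, rank ∂_1 = 3 ⇒ b_0 = 4 − 0 − 3 = 1; all invariant factors of ∂_1 are 1 so no torsion. So H_0 = Z.
rank ∂_1 = 3, rank ∂_2 = 0 ⇒ b_1 = 4 − 3 − 0 = 1. So H_1 = Z.

b_0 = 1, b_1 = 1.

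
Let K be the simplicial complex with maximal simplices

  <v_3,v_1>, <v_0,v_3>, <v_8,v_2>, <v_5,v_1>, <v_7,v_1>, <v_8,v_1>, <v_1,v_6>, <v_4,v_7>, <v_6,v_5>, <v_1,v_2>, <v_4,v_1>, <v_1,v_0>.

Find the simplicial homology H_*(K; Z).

Take the total order v_0 < v_1 < v_2 < v_3 < v_4 < v_5 < v_6 < v_7 < v_8 on the vertex set. Then K (dimension 1) consists of the simplices:

  0-simplices (9): [v_0], [v_1], [v_2], [v_3], [v_4], [v_5], [v_6], [v_7], [v_8]
  1-simplices (12): [v_0,v_1], [v_0,v_3], [v_1,v_2], [v_1,v_3], [v_1,v_4], [v_1,v_5], [v_1,v_6], [v_1,v_7], [v_1,v_8], [v_2,v_8], [v_4,v_7], [v_5,v_6]

Hence C_0 ≅ Z^9, C_1 ≅ Z^12.

Boundary ∂_1: C_1 → C_0 sends each edge [p,q] (with p < q) to q − p. For instance
  ∂[v_0,v_1] = [v_1] − [v_0].
The 9×12 boundary matrix has rank 8 and Smith normal form diag(1,1,1,1,1,1,1,1).

Computing H_k = (kernel of ∂_k) / (image of ∂_{k+1}):

  H_0: rank C_0 − rank ∂_1 = 9 − 8 = 1, and the invariant factors of ∂_1 are all 1, so H_0 = Z.
  H_1: rank ker ∂_1 − rank ∂_2 = (12 − 8) − 0 = 4, and there is no ∂_2, so H_1 = Z^4.

H_0 ≅ Z,  H_1 ≅ Z^4.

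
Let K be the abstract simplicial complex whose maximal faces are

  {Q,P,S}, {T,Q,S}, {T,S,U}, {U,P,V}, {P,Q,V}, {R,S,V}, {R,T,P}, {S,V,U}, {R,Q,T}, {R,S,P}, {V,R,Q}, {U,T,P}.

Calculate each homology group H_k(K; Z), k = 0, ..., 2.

H_0 ≅ Z,  H_1 ≅ Z/2,  H_2 = 0.

We work with the vertex ordering P < Q < R < S < T < U < V. The simplices of K, each written with vertices in increasing order, are:

  0-simplices (7): P, Q, R, S, T, U, V
  1-simplices (18): PQ, PR, PS, PT, PU, PV, QR, QS, QT, QV, RS, RT, RV, ST, SU, SV, TU, UV
  2-simplices (12): PQS, PQV, PRS, PRT, PTU, PUV, QRT, QRV, QST, RSV, STU, SUV

so the chain groups are C_0 ≅ Z^7, C_1 ≅ Z^18, C_2 ≅ Z^12.

Boundary ∂_1: C_1 → C_0 sends each edge [p,q] (with p < q) to q − p. For instance
  ∂PV = V − P.
The 7×18 boundary matrix has rank 6 and Smith normal form diag(1,1,1,1,1,1).

The boundary map ∂_2: C_2 → C_1 acts by ∂[p,q,r] = [q,r] − [p,r] + [p,q]. For instance
  ∂RSV = SV − RV + RS,
  ∂PRS = RS − PS + PR.
This gives a 18×12 integer matrix of rank 12; reducing to Smith normal form yields diagonal entries (1,1,1,1,1,1,1,1,1,1,1,2).

Reading off H_k = ker ∂_k / im ∂_{k+1}:

  H_0: rank C_0 − rank ∂_1 = 7 − 6 = 1, and the invariant factors of ∂_1 are all 1, so H_0 ≅ Z.
  H_1: rank ker ∂_1 − rank ∂_2 = (18 − 6) − 12 = 0, and ∂_2 has invariant factor 2 > 1, so H_1 ≅ Z/2.
  H_2: rank ker ∂_2 − rank ∂_3 = (12 − 12) − 0 = 0, and there is no ∂_3, so H_2 ≅ 0.

As a check, the Euler characteristic is 7 − 18 + 12 = 1, which agrees with 1 − 0 + 0 = 1.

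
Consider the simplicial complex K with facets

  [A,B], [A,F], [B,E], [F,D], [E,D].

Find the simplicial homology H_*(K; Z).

H_0 = Z,  H_1 = Z.

Fix the vertex order A < B < D < E < F and write every simplex with vertices in increasing order. Then dim K = 1 and the simplices of K are:

  0-simplices (5): A, B, D, E, F
  1-simplices (5): AB, AF, BE, DE, DF

Hence C_0 ≅ Z^5, C_1 ≅ Z^5.

Boundary ∂_1: C_1 → C_0 maps an edge to its endpoints' difference, ∂[p,q] = q − p.
The 5×5 boundary matrix has rank 4 and Smith normal form diag(1,1,1,1).

From H_k ≅ ker(∂_k) / im(∂_{k+1}) we obtain:

  H_0: rank C_0 − rank ∂_1 = 5 − 4 = 1, and the invariant factors of ∂_1 are all 1, so H_0 ≅ Z.
  H_1: rank ker ∂_1 − rank ∂_2 = (5 − 4) − 0 = 1, and there is no ∂_2, so H_1 ≅ Z.

(K is a triangulation of the circle S^1.)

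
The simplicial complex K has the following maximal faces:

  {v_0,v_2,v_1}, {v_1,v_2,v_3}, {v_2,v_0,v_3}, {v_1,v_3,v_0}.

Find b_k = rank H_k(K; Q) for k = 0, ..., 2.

b_0 = 1, b_1 = 0, b_2 = 1.

We work with the vertex ordering v_0 < v_1 < v_2 < v_3. The simplices of K, each written with vertices in increasing order, are:

  0-simplices (4): [v_0], [v_1], [v_2], [v_3]
  1-simplices (6): [v_0,v_1], [v_0,v_2], [v_0,v_3], [v_1,v_2], [v_1,v_3], [v_2,v_3]
  2-simplices (4): [v_0,v_1,v_2], [v_0,v_1,v_3], [v_0,v_2,v_3], [v_1,v_2,v_3]

so the chain groups are C_0 ≅ Z^4, C_1 ≅ Z^6, C_2 ≅ Z^4.

∂_1: C_1 → C_0 maps an edge to its endpoints' difference, ∂[p,q] = q − p.
The 4×6 boundary matrix has rank 3 and Smith normal form diag(1,1,1).

The boundary map ∂_2: C_2 → C_1 sends each 2-simplex [p,q,r] to [q,r] − [p,r] + [p,q]. For instance
  ∂[v_0,v_1,v_3] = [v_1,v_3] − [v_0,v_3] + [v_0,v_1],
  ∂[v_0,v_2,v_3] = [v_2,v_3] − [v_0,v_3] + [v_0,v_2].
As a 6×4 matrix over Z this has rank 3, with invariant factors (1,1,1).

Now H_k = ker ∂_k / im ∂_{k+1}, so:

  H_0: rank C_0 − rank ∂_1 = 4 − 3 = 1, and the invariant factors of ∂_1 are all 1, so H_0 = Z.
  H_1: rank ker ∂_1 − rank ∂_2 = (6 − 3) − 3 = 0, and the invariant factors of ∂_2 are all 1, so H_1 = 0.
  H_2: rank ker ∂_2 − rank ∂_3 = (4 − 3) − 0 = 1, and there is no ∂_3, so H_2 = Z.

(K is a triangulation of the 2-sphere S^2.)

Hence the Betti numbers are b_0 = 1, b_1 = 0, b_2 = 1.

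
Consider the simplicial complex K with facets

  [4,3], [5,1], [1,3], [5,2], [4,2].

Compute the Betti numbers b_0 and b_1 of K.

Take the total order 1 < 2 < 3 < 4 < 5 on the vertex set. Then K (dimension 1) consists of the simplices:

  0-simplices (5): [1], [2], [3], [4], [5]
  1-simplices (5): [1,3], [1,5], [2,4], [2,5], [3,4]

Hence C_0 ≅ Z^5, C_1 ≅ Z^5.

The boundary map ∂_1: C_1 → C_0 sends each edge [p,q] (with p < q) to q − p.
The 5×5 boundary matrix has rank 4 and Smith normal form diag(1,1,1,1).

Reading off H_k = ker ∂_k / im ∂_{k+1}:

  H_0: rank C_0 − rank ∂_1 = 5 − 4 = 1, and the invariant factors of ∂_1 are all 1, so H_0 = Z.
  H_1: rank ker ∂_1 − rank ∂_2 = (5 − 4) − 0 = 1, and there is no ∂_2, so H_1 = Z.

Hence the Betti numbers are b_0 = 1, b_1 = 1.

b_0 = 1, b_1 = 1.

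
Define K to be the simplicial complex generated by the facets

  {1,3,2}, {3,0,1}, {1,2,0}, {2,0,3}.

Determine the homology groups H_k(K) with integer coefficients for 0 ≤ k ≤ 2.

H_0 = Z,  H_1 = 0,  H_2 = Z.

Fix the vertex order 0 < 1 < 2 < 3 and write every simplex with vertices in increasing order. Then dim K = 2 and the simplices of K are:

  0-simplices (4): [0], [1], [2], [3]
  1-simplices (6): [0,1], [0,2], [0,3], [1,2], [1,3], [2,3]
  2-simplices (4): [0,1,2], [0,1,3], [0,2,3], [1,2,3]

Hence C_0 ≅ Z^4, C_1 ≅ Z^6, C_2 ≅ Z^4.

The boundary map ∂_1: C_1 → C_0 maps an edge to its endpoints' difference, ∂[p,q] = q − p. For instance
  ∂[0,2] = [2] − [0].
As a 4×6 matrix over Z this has rank 3, with invariant factors (1,1,1).

The boundary map ∂_2: C_2 → C_1 maps a triangle to the signed sum of its edges. For instance
  ∂[1,2,3] = [2,3] − [1,3] + [1,2],
  ∂[0,1,2] = [1,2] − [0,2] + [0,1].
As a 6×4 matrix over Z this has rank 3, with invariant factors (1,1,1).

Reading off H_k = ker ∂_k / im ∂_{k+1}:

  H_0: rank C_0 − rank ∂_1 = 4 − 3 = 1, and the invariant factors of ∂_1 are all 1, so H_0 ≅ Z.
  H_1: rank ker ∂_1 − rank ∂_2 = (6 − 3) − 3 = 0, and the invariant factors of ∂_2 are all 1, so H_1 ≅ 0.
  H_2: rank ker ∂_2 − rank ∂_3 = (4 − 3) − 0 = 1, and there is no ∂_3, so H_2 ≅ Z.

As a check, the Euler characteristic is 4 − 6 + 4 = 2, which agrees with 1 − 0 + 1 = 2.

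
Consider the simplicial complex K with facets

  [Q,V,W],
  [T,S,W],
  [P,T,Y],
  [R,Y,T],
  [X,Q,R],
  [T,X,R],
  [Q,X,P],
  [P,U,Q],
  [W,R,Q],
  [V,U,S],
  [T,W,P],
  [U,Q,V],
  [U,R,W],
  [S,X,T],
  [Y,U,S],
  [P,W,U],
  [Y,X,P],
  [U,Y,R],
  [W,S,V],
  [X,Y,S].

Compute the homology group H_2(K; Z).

We work with the vertex ordering P < Q < R < S < T < U < V < W < X < Y. The simplices of K, each written with vertices in increasing order, are:

  0-simplices (10): P, Q, R, S, T, U, V, W, X, Y
  1-simplices (30): PQ, PT, PU, PW, PX, PY, QR, QU, QV, QW, QX, RT, RU, RW, RX, RY, ST, SU, SV, SW, SX, SY, TW, TX, TY, UV, UW, UY, VW, XY
  2-simplices (20): PQU, PQX, PTW, PTY, PUW, PXY, QRW, QRX, QUV, QVW, RTX, RTY, RUW, RUY, STW, STX, SUV, SUY, SVW, SXY

giving chain groups C_0 ≅ Z^10, C_1 ≅ Z^30, C_2 ≅ Z^20.

The boundary map ∂_1: C_1 → C_0 sends each edge [p,q] (with p < q) to q − p. For instance
  ∂QU = U − Q.
The resulting 10×30 matrix has rank 9, and its Smith normal form has invariant factors (1,1,1,1,1,1,1,1,1).

∂_2: C_2 → C_1 acts by ∂[p,q,r] = [q,r] − [p,r] + [p,q]. For instance
  ∂QUV = UV − QV + QU,
  ∂SXY = XY − SY + SX.
This gives a 30×20 integer matrix of rank 20; reducing to Smith normal form yields diagonal entries (1,1,1,1,1,1,1,1,1,1,1,1,1,1,1,1,1,1,1,2).

From H_k ≅ ker(∂_k) / im(∂_{k+1}) we obtain:

  H_2: rank ker ∂_2 − rank ∂_3 = (20 − 20) − 0 = 0, and there is no ∂_3, so H_2 = 0.

H_2 = 0.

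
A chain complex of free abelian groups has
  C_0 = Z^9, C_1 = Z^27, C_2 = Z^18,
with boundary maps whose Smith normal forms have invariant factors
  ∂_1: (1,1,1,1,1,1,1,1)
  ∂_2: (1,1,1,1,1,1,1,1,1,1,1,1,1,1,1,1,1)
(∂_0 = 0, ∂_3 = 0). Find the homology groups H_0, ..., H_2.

H_0 = Z,  H_1 = Z^2,  H_2 = Z.

H_0: b_0 = 9 − 0 − 8 = 1; torsion from ∂_1 factors > 1: none. So H_0 = Z.
H_1: b_1 = 27 − 8 − 17 = 2; torsion from ∂_2 factors > 1: none. So H_1 = Z^2.
H_2: b_2 = 18 − 17 − 0 = 1; torsion from ∂_3 factors > 1: none. So H_2 = Z.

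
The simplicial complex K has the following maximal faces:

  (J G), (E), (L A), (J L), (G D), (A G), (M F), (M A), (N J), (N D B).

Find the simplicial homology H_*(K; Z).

We work with the vertex ordering A < B < D < E < F < G < J < L < M < N. The simplices of K, each written with vertices in increasing order, are:

  0-simplices (10): A, B, D, E, F, G, J, L, M, N
  1-simplices (11): AG, AL, AM, BD, BN, DG, DN, FM, GJ, JL, JN
  2-simplices (1): BDN

so the chain groups are C_0 ≅ Z^10, C_1 ≅ Z^11, C_2 ≅ Z^1.

Boundary ∂_1: C_1 → C_0 maps an edge to its endpoints' difference, ∂[p,q] = q − p. For instance
  ∂AM = M − A.
As a 10×11 matrix over Z this has rank 8, with invariant factors (1,1,1,1,1,1,1,1).

Boundary ∂_2: C_2 → C_1 acts by ∂[p,q,r] = [q,r] − [p,r] + [p,q]. For instance
  ∂BDN = DN − BN + BD.
The 11×1 boundary matrix has rank 1 and Smith normal form diag(1).

Computing H_k = (kernel of ∂_k) / (image of ∂_{k+1}):

  H_0: rank C_0 − rank ∂_1 = 10 − 8 = 2, and the invariant factors of ∂_1 are all 1, so H_0 = Z^2.
  H_1: rank ker ∂_1 − rank ∂_2 = (11 − 8) − 1 = 2, and the invariant factors of ∂_2 are all 1, so H_1 = Z^2.
  H_2: rank ker ∂_2 − rank ∂_3 = (1 − 1) − 0 = 0, and there is no ∂_3, so H_2 = 0.

H_0 ≅ Z^2,  H_1 ≅ Z^2,  H_2 = 0.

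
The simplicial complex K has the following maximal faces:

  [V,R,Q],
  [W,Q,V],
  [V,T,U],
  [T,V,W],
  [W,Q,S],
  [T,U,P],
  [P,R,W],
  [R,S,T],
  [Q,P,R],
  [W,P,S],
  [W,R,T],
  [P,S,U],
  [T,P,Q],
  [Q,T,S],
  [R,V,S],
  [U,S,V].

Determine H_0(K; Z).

Fix the vertex order P < Q < R < S < T < U < V < W and write every simplex with vertices in increasing order. Then dim K = 2 and the simplices of K are:

  0-simplices (8): P, Q, R, S, T, U, V, W
  1-simplices (24): PQ, PR, PS, PT, PU, PW, QR, QS, QT, QV, QW, RS, RT, RV, RW, ST, SU, SV, SW, TU, TV, TW, UV, VW
  2-simplices (16): PQR, PQT, PRW, PSU, PSW, PTU, QRV, QST, QSW, QVW, RST, RSV, RTW, SUV, TUV, TVW

giving chain groups C_0 ≅ Z^8, C_1 ≅ Z^24, C_2 ≅ Z^16.

∂_1: C_1 → C_0 sends each edge [p,q] (with p < q) to q − p.
The 8×24 boundary matrix has rank 7 and Smith normal form diag(1,1,1,1,1,1,1).

Boundary ∂_2: C_2 → C_1 sends each 2-simplex [p,q,r] to [q,r] − [p,r] + [p,q]. For instance
  ∂SUV = UV − SV + SU,
  ∂RSV = SV − RV + RS.
The resulting 24×16 matrix has rank 15, and its Smith normal form has invariant factors (1,1,1,1,1,1,1,1,1,1,1,1,1,1,1).

Computing H_k = (kernel of ∂_k) / (image of ∂_{k+1}):

  H_0: rank C_0 − rank ∂_1 = 8 − 7 = 1, and the invariant factors of ∂_1 are all 1, so H_0 = Z.

H_0 ≅ Z.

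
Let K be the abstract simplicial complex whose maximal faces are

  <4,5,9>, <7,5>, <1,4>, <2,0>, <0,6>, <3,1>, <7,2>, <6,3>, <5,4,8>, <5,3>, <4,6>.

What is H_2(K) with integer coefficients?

Take the total order 0 < 1 < 2 < 3 < 4 < 5 < 6 < 7 < 8 < 9 on the vertex set. Then K (dimension 2) consists of the simplices:

  0-simplices (10): [0], [1], [2], [3], [4], [5], [6], [7], [8], [9]
  1-simplices (14): [0,2], [0,6], [1,3], [1,4], [2,7], [3,5], [3,6], [4,5], [4,6], [4,8], [4,9], [5,7], [5,8], [5,9]
  2-simplices (2): [4,5,8], [4,5,9]

Hence C_0 ≅ Z^10, C_1 ≅ Z^14, C_2 ≅ Z^2.

The boundary map ∂_1: C_1 → C_0 is given by ∂[p,q] = [q] − [p]. For instance
  ∂[0,2] = [2] − [0].
The resulting 10×14 matrix has rank 9, and its Smith normal form has invariant factors (1,1,1,1,1,1,1,1,1).

∂_2: C_2 → C_1 maps a triangle to the signed sum of its edges. For instance
  ∂[4,5,9] = [5,9] − [4,9] + [4,5],
  ∂[4,5,8] = [5,8] − [4,8] + [4,5].
As a 14×2 matrix over Z this has rank 2, with invariant factors (1,1).

From H_k ≅ ker(∂_k) / im(∂_{k+1}) we obtain:

  H_2: rank ker ∂_2 − rank ∂_3 = (2 − 2) − 0 = 0, and there is no ∂_3, so H_2 ≅ 0.

H_2 = 0.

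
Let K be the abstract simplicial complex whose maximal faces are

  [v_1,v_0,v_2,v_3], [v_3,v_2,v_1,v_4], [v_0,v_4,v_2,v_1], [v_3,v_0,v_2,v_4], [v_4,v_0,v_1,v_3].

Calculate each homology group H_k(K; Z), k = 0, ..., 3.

H_0 = Z,  H_1 = 0,  H_2 = 0,  H_3 = Z.

Take the total order v_0 < v_1 < v_2 < v_3 < v_4 on the vertex set. Then K (dimension 3) consists of the simplices:

  0-simplices (5): [v_0], [v_1], [v_2], [v_3], [v_4]
  1-simplices (10): [v_0,v_1], [v_0,v_2], [v_0,v_3], [v_0,v_4], [v_1,v_2], [v_1,v_3], [v_1,v_4], [v_2,v_3], [v_2,v_4], [v_3,v_4]
  2-simplices (10): [v_0,v_1,v_2], [v_0,v_1,v_3], [v_0,v_1,v_4], [v_0,v_2,v_3], [v_0,v_2,v_4], [v_0,v_3,v_4], [v_1,v_2,v_3], [v_1,v_2,v_4], [v_1,v_3,v_4], [v_2,v_3,v_4]
  3-simplices (5): [v_0,v_1,v_2,v_3], [v_0,v_1,v_2,v_4], [v_0,v_1,v_3,v_4], [v_0,v_2,v_3,v_4], [v_1,v_2,v_3,v_4]

giving chain groups C_0 ≅ Z^5, C_1 ≅ Z^10, C_2 ≅ Z^10, C_3 ≅ Z^5.

∂_1: C_1 → C_0 is given by ∂[p,q] = [q] − [p].
The 5×10 boundary matrix has rank 4 and Smith normal form diag(1,1,1,1).

The boundary map ∂_2: C_2 → C_1 sends each 2-simplex [p,q,r] to [q,r] − [p,r] + [p,q]. For instance
  ∂[v_0,v_3,v_4] = [v_3,v_4] − [v_0,v_4] + [v_0,v_3],
  ∂[v_0,v_2,v_3] = [v_2,v_3] − [v_0,v_3] + [v_0,v_2].
The 10×10 boundary matrix has rank 6 and Smith normal form diag(1,1,1,1,1,1).

Boundary ∂_3: C_3 → C_2 sends each 3-simplex σ to the alternating sum Σ_i (−1)^i (σ with its i-th vertex removed). For instance
  ∂[v_1,v_2,v_3,v_4] = [v_2,v_3,v_4] − [v_1,v_3,v_4] + [v_1,v_2,v_4] − [v_1,v_2,v_3],
  ∂[v_0,v_2,v_3,v_4] = [v_2,v_3,v_4] − [v_0,v_3,v_4] + [v_0,v_2,v_4] − [v_0,v_2,v_3].
This gives a 10×5 integer matrix of rank 4; reducing to Smith normal form yields diagonal entries (1,1,1,1).

Computing H_k = (kernel of ∂_k) / (image of ∂_{k+1}):

  H_0: rank C_0 − rank ∂_1 = 5 − 4 = 1, and the invariant factors of ∂_1 are all 1, so H_0 = Z.
  H_1: rank ker ∂_1 − rank ∂_2 = (10 − 4) − 6 = 0, and the invariant factors of ∂_2 are all 1, so H_1 = 0.
  H_2: rank ker ∂_2 − rank ∂_3 = (10 − 6) − 4 = 0, and the invariant factors of ∂_3 are all 1, so H_2 = 0.
  H_3: rank ker ∂_3 − rank ∂_4 = (5 − 4) − 0 = 1, and there is no ∂_4, so H_3 = Z.

(K is a triangulation of the 3-sphere S^3.)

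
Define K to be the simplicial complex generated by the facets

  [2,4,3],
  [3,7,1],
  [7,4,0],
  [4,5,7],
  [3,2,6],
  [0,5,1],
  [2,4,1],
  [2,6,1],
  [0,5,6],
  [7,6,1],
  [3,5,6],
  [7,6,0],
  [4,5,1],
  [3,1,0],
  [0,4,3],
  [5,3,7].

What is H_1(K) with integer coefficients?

H_1 ≅ Z^2.

Take the total order 0 < 1 < 2 < 3 < 4 < 5 < 6 < 7 on the vertex set. Then K (dimension 2) consists of the simplices:

  0-simplices (8): [0], [1], [2], [3], [4], [5], [6], [7]
  1-simplices (24): (24 of them)
  2-simplices (16): [0,1,3], [0,1,5], [0,3,4], [0,4,7], [0,5,6], [0,6,7], [1,2,4], [1,2,6], [1,3,7], [1,4,5], [1,6,7], [2,3,4], [2,3,6], [3,5,6], [3,5,7], [4,5,7]

so the chain groups are C_0 ≅ Z^8, C_1 ≅ Z^24, C_2 ≅ Z^16.

The boundary map ∂_1: C_1 → C_0 sends each edge [p,q] (with p < q) to q − p. For instance
  ∂[2,3] = [3] − [2].
The 8×24 boundary matrix has rank 7 and Smith normal form diag(1,1,1,1,1,1,1).

The boundary map ∂_2: C_2 → C_1 maps a triangle to the signed sum of its edges. For instance
  ∂[0,3,4] = [3,4] − [0,4] + [0,3],
  ∂[3,5,6] = [5,6] − [3,6] + [3,5].
As a 24×16 matrix over Z this has rank 15, with invariant factors (1,1,1,1,1,1,1,1,1,1,1,1,1,1,1).

Reading off H_k = ker ∂_k / im ∂_{k+1}:

  H_1: rank ker ∂_1 − rank ∂_2 = (24 − 7) − 15 = 2, and the invariant factors of ∂_2 are all 1, so H_1 ≅ Z^2.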